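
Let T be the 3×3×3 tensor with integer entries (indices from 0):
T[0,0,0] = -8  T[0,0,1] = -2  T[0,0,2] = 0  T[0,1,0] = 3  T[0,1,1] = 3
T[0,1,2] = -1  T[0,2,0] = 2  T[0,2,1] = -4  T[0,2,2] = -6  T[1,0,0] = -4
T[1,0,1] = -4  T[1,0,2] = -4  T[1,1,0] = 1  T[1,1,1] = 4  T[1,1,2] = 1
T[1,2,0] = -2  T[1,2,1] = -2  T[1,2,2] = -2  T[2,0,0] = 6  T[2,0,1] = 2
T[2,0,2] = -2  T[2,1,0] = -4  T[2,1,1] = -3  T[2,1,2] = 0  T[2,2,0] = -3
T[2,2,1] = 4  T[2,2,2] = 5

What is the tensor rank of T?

3

Lower bound: the mode-1 unfolding of T (rows indexed by i, columns by (j,k) = (0,0), (0,1), (0,2), (1,0), (1,1), (1,2), (2,0), (2,1), (2,2)) is [[-8, -2, 0, 3, 3, -1, 2, -4, -6], [-4, -4, -4, 1, 4, 1, -2, -2, -2], [6, 2, -2, -4, -3, 0, -3, 4, 5]].
There the 3×3 minor on rows i ∈ {0, 1, 2}, columns (j,k) ∈ {(0,0), (0,1), (0,2)} is det [[-8, -2, 0], [-4, -4, -4], [6, 2, -2]] = -64 ≠ 0, so this unfolding has rank ≥ 3; CP rank is at least every unfolding rank, so rank(T) ≥ 3. (Flattening ranks never certify an upper bound on CP rank; for that we must actually write T with 3 rank-1 terms.)
Upper bound: T is a sum of 3 rank-1 terms, T = [1, 0, -1] ⊗ [2, -1, -2] ⊗ [-2, 1, 2] + [1, 1, -1] ⊗ [2, -2, 1] ⊗ [-1, -2, -1] + [1, 1, 0] ⊗ [2, 1, 1] ⊗ [-1, 0, -1] (written with every a and b primitive with positive leading entry and the scale carried by c; CP decompositions are not unique, and this one is verified by expanding entrywise), so rank(T) ≤ 3.
These bounds meet, so rank(T) = 3.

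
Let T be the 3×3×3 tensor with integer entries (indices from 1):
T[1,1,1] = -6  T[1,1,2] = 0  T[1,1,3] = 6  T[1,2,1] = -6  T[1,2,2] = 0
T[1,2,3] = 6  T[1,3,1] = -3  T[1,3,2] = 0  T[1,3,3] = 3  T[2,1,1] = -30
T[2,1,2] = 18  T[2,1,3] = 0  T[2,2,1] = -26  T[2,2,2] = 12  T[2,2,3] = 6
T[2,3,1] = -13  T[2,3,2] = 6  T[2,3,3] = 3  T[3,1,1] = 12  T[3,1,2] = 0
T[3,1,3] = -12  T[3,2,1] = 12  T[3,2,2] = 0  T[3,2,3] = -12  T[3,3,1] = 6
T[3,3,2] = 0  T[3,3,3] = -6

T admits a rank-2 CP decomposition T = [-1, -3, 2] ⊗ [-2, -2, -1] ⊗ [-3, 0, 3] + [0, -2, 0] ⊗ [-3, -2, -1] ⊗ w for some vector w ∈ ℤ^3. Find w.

w = [-2, 3, -3]

Subtract the known terms from T to get the rank-1 residual R = [0, -2, 0] ⊗ [-3, -2, -1] ⊗ w, so R[i,j,k] = a[i]·b[j]·w[k]. Pick indices with nonzero a[2]·b[1] = (-2)·(-3) = 6. Only the fibre through (2,1,·) is needed: R[2,1,:] = T[2,1,:] − Σₗ aₗ[2]bₗ[1]cₗ = [-30, 18, 0] − (-3)·(-2)·[-3, 0, 3] = [-12, 18, -18]. Then w[k] = R[2,1,k] / 6 for each k, giving w = [-12, 18, -18] / 6 = [-2, 3, -3].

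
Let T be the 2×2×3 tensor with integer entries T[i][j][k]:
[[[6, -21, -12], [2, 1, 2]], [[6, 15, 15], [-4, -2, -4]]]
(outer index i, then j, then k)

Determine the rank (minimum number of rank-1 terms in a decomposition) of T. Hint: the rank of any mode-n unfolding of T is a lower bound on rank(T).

2

Lower bound: the mode-2 unfolding of T (rows indexed by j, columns by (i,k) = (0,0), (0,1), (0,2), (1,0), (1,1), (1,2)) is [[6, -21, -12, 6, 15, 15], [2, 1, 2, -4, -2, -4]].
There the 2×2 minor on rows j ∈ {0, 1}, columns (i,k) ∈ {(0,0), (0,1)} is det [[6, -21], [2, 1]] = 48 ≠ 0, so this unfolding has rank ≥ 2; CP rank is at least every unfolding rank, so rank(T) ≥ 2. (This is only a lower bound: in general the CP rank may exceed every unfolding rank, so we still need to exhibit 2 rank-1 terms summing to T.)
Upper bound — finding two terms. Write S_k = T[:,:,k] for the frontal slices: S₀ = [[6, 2], [6, -4]], S₁ = [[-21, 1], [15, -2]], S₂ = [[-12, 2], [15, -4]].
If T = a₁ ⊗ b₁ ⊗ c₁ + a₂ ⊗ b₂ ⊗ c₂ then each S_k = c₁[k]·a₁b₁ᵀ + c₂[k]·a₂b₂ᵀ. S₀ and S₁ are linearly independent, so a₁b₁ᵀ and a₂b₂ᵀ must span the same plane of matrices: they are the rank-1 matrices of the form x·S₀ + y·S₁.
det(x·S₀ + y·S₁) is −36·x² + 36·xy + 27·y² = (-9)·(2·x − 3·y)(2·x + y), vanishing at (x:y) = (3:2) and (1:-2).
M₁ = 3·S₀ + 2·S₁ = [[-24, 8], [48, -16]] = (-8)·[1, -2][3, -1]ᵀ and M₂ = S₀ − 2·S₁ = [[48, 0], [-24, 0]] = 24·[2, -1][1, 0]ᵀ, so take a₁ = [1, -2], b₁ = [3, -1], a₂ = [2, -1], b₂ = [1, 0].
Each slice is an integer combination of E₁ = a₁b₁ᵀ and E₂ = a₂b₂ᵀ: S₀ = −2·E₁ + 6·E₂, S₁ = −E₁ − 9·E₂, S₂ = −2·E₁ − 3·E₂; reading off coefficients, c₁ = [-2, -1, -2] and c₂ = [6, -9, -3].
Hence T = [1, -2] ⊗ [3, -1] ⊗ [-2, -1, -2] + [2, -1] ⊗ [1, 0] ⊗ [6, -9, -3], so rank(T) ≤ 2.
These bounds meet, so rank(T) = 2.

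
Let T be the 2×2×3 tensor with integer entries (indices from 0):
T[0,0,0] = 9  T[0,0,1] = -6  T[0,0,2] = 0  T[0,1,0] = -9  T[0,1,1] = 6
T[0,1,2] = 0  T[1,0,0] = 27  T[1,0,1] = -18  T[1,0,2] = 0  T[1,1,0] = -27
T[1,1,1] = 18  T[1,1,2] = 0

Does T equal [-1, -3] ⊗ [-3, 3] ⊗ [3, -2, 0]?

Yes

Reconstruct entrywise from the claimed factors. For example, T[1,1,1] = 18 and Σₗ aₗ[1]bₗ[1]cₗ[1] = (-3)·(3)·(-2) = 18; checking all 12 entries, every one matches. The claim holds.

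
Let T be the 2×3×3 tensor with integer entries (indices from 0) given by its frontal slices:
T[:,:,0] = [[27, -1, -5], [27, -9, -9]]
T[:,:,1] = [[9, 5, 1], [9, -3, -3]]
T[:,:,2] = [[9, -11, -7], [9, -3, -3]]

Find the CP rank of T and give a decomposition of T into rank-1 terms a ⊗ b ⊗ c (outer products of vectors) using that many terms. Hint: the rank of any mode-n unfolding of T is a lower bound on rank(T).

Lower bound: the mode-1 unfolding of T (rows indexed by i, columns by (j,k) = (0,0), (0,1), (0,2), (1,0), (1,1), (1,2), (2,0), (2,1), (2,2)) is [[27, 9, 9, -1, 5, -11, -5, 1, -7], [27, 9, 9, -9, -3, -3, -9, -3, -3]].
There the 2×2 minor on rows i ∈ {0, 1}, columns (j,k) ∈ {(0,0), (1,0)} is det [[27, -1], [27, -9]] = -216 ≠ 0, so this unfolding has rank ≥ 2; CP rank is at least every unfolding rank, so rank(T) ≥ 2. (Flattening ranks never certify an upper bound on CP rank; for that we must actually write T with 2 rank-1 terms.)
Upper bound — finding two terms. Write S_k = T[:,:,k] for the frontal slices: S₀ = [[27, -1, -5], [27, -9, -9]], S₁ = [[9, 5, 1], [9, -3, -3]], S₂ = [[9, -11, -7], [9, -3, -3]].
If T = a₁ ⊗ b₁ ⊗ c₁ + a₂ ⊗ b₂ ⊗ c₂ then each S_k = c₁[k]·a₁b₁ᵀ + c₂[k]·a₂b₂ᵀ. S₀ and S₁ are linearly independent, so a₁b₁ᵀ and a₂b₂ᵀ must span the same plane of matrices: they are the rank-1 matrices of the form x·S₀ + y·S₁.
The 2×2 minor of x·S₀ + y·S₁ on rows {0,1}, columns {0,1} is −216·x² − 288·xy − 72·y² = (-72)·(x + y)(3·x + y), vanishing at (x:y) = (1:-1) and (1:-3).
M₁ = S₀ − S₁ = [[18, -6, -6], [18, -6, -6]] = 6·[1, 1][3, -1, -1]ᵀ and M₂ = S₀ − 3·S₁ = [[0, -16, -8], [0, 0, 0]] = (-8)·[1, 0][0, 2, 1]ᵀ, so take a₁ = [1, 1], b₁ = [3, -1, -1], a₂ = [1, 0], b₂ = [0, 2, 1].
Each slice is an integer combination of E₁ = a₁b₁ᵀ and E₂ = a₂b₂ᵀ: S₀ = 9·E₁ + 4·E₂, S₁ = 3·E₁ + 4·E₂, S₂ = 3·E₁ − 4·E₂; reading off coefficients, c₁ = [9, 3, 3] and c₂ = [4, 4, -4].
Hence T = [1, 1] ⊗ [3, -1, -1] ⊗ [9, 3, 3] + [1, 0] ⊗ [0, 2, 1] ⊗ [4, 4, -4], so rank(T) ≤ 2.
These bounds meet, so rank(T) = 2.

rank(T) = 2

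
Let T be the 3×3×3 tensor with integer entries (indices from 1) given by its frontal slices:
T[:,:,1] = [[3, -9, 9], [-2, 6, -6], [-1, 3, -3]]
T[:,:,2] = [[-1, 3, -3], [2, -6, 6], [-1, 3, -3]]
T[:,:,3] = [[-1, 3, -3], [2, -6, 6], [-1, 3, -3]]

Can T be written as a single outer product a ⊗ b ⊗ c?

The mode-3 unfolding of T (rows indexed by k, columns by (i,j) = (1,1), (1,2), (1,3), (2,1), (2,2), (2,3), (3,1), (3,2), (3,3)) is [[3, -9, 9, -2, 6, -6, -1, 3, -3], [-1, 3, -3, 2, -6, 6, -1, 3, -3], [-1, 3, -3, 2, -6, 6, -1, 3, -3]].
There the 2×2 minor on rows k ∈ {1, 2}, columns (i,j) ∈ {(1,1), (2,1)} is det [[3, -2], [-1, 2]] = 4 ≠ 0, so this unfolding has rank ≥ 2; CP rank is at least every unfolding rank, so rank(T) ≥ 2.
In particular rank(T) ≥ 2 > 1, so T is not rank-1.

No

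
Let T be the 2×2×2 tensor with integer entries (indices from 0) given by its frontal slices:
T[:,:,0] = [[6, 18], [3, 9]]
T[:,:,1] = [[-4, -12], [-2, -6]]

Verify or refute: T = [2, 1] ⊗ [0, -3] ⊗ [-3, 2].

Reconstruct entry (0,0,0) from the claimed factors: Σₗ aₗ[0]bₗ[0]cₗ[0] = (2)·(0)·(-3) = 0, but T[0,0,0] = 6. The claim is false.

No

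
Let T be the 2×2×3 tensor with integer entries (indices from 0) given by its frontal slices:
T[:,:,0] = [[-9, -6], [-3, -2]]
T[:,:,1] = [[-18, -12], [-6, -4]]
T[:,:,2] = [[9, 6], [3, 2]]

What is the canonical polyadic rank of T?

Lower bound: T ≠ 0 (e.g. T[0,0,0] = -9), so rank(T) ≥ 1.
Upper bound: if T = a ⊗ b ⊗ c then every fibre of T is a multiple of the corresponding factor, so read the factors off the fibres through the nonzero entry T[0,0,0] = -9.
The mode-1 fibre T[:,0,0] = [-9, -3] gives a = [3, 1] (primitive direction); the mode-2 fibre T[0,:,0] = [-9, -6] gives b = [3, 2]; then c[k] = T[0,0,k] / (a[0]·b[0]) = [-9, -18, 9] / 9 = [-1, -2, 1].
Expanding [3, 1] ⊗ [3, 2] ⊗ [-1, -2, 1] reproduces all 12 entries of T, so T = [3, 1] ⊗ [3, 2] ⊗ [-1, -2, 1] and rank(T) ≤ 1.
These bounds meet, so rank(T) = 1.

1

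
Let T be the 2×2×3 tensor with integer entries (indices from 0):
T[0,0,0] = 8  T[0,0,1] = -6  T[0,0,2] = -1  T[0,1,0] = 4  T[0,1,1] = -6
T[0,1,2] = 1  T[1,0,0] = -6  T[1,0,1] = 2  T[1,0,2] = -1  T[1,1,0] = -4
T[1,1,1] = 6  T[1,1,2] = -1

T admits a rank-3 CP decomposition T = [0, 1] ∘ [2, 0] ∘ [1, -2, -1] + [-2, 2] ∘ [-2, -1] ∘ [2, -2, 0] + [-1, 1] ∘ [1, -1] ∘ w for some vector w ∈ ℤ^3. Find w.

w = [0, -2, 1]

Subtract the known terms from T to get the rank-1 residual R = [-1, 1] ∘ [1, -1] ∘ w, so R[i,j,k] = a[i]·b[j]·w[k]. Pick indices with nonzero a[0]·b[0] = (-1)·(1) = -1. Only the fibre through (0,0,·) is needed: R[0,0,:] = T[0,0,:] − Σₗ aₗ[0]bₗ[0]cₗ = [8, -6, -1] − (0)·(2)·[1, -2, -1] − (-2)·(-2)·[2, -2, 0] = [0, 2, -1]. Then w[k] = R[0,0,k] / -1 for each k, giving w = [0, 2, -1] / -1 = [0, -2, 1].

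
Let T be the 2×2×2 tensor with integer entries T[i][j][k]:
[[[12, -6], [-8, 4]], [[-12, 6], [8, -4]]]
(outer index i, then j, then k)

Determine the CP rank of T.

Lower bound: T ≠ 0 (e.g. T[0,0,0] = 12), so rank(T) ≥ 1.
Upper bound: the mode-1 fibre T[:,0,0] = [12, -12] gives a = [1, -1] (primitive direction); the mode-2 fibre T[0,:,0] = [12, -8] gives b = [3, -2]; then c[k] = T[0,0,k] / (a[0]·b[0]) = [12, -6] / 3 = [4, -2].
Expanding [1, -1] (x) [3, -2] (x) [4, -2] reproduces all 8 entries of T, so T = [1, -1] (x) [3, -2] (x) [4, -2] and rank(T) ≤ 1.
These bounds meet, so rank(T) = 1.

1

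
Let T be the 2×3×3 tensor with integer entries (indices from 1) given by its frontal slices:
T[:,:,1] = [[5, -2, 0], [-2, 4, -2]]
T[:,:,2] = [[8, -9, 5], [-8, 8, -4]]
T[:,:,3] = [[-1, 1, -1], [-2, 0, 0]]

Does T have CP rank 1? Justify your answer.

No

The mode-3 unfolding of T (rows indexed by k, columns by (i,j) = (1,1), (1,2), (1,3), (2,1), (2,2), (2,3)) is [[5, -2, 0, -2, 4, -2], [8, -9, 5, -8, 8, -4], [-1, 1, -1, -2, 0, 0]].
There the 3×3 minor on rows k ∈ {1, 2, 3}, columns (i,j) ∈ {(1,1), (1,2), (1,3)} is det [[5, -2, 0], [8, -9, 5], [-1, 1, -1]] = 14 ≠ 0, so this unfolding has rank ≥ 3; CP rank is at least every unfolding rank, so rank(T) ≥ 3.
In particular rank(T) ≥ 3 > 1, so T is not rank-1.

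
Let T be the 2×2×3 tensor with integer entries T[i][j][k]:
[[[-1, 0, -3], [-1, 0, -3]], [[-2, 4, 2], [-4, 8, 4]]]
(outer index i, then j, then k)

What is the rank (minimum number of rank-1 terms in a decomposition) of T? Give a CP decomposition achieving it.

rank(T) = 2

Lower bound: the mode-1 unfolding of T (rows indexed by i, columns by (j,k) = (0,0), (0,1), (0,2), (1,0), (1,1), (1,2)) is [[-1, 0, -3, -1, 0, -3], [-2, 4, 2, -4, 8, 4]].
There the 2×2 minor on rows i ∈ {0, 1}, columns (j,k) ∈ {(0,0), (0,1)} is det [[-1, 0], [-2, 4]] = -4 ≠ 0, so this unfolding has rank ≥ 2; CP rank is at least every unfolding rank, so rank(T) ≥ 2. (Flattening ranks never certify an upper bound on CP rank; for that we must actually write T with 2 rank-1 terms.)
Upper bound — finding two terms. Write S_k = T[:,:,k] for the frontal slices: S₀ = [[-1, -1], [-2, -4]], S₁ = [[0, 0], [4, 8]], S₂ = [[-3, -3], [2, 4]].
If T = a₁ ⊗ b₁ ⊗ c₁ + a₂ ⊗ b₂ ⊗ c₂ then each S_k = c₁[k]·a₁b₁ᵀ + c₂[k]·a₂b₂ᵀ. S₀ and S₁ are linearly independent, so a₁b₁ᵀ and a₂b₂ᵀ must span the same plane of matrices: they are the rank-1 matrices of the form x·S₀ + y·S₁.
det(x·S₀ + y·S₁) is 2·x² − 4·xy = 2·(x − 2·y)(x), vanishing at (x:y) = (2:1) and (0:1).
M₁ = 2·S₀ + S₁ = [[-2, -2], [0, 0]] = (-2)·(1, 0)(1, 1)ᵀ and M₂ = S₁ = [[0, 0], [4, 8]] = 4·(0, 1)(1, 2)ᵀ, so take a₁ = (1, 0), b₁ = (1, 1), a₂ = (0, 1), b₂ = (1, 2).
Each slice is an integer combination of E₁ = a₁b₁ᵀ and E₂ = a₂b₂ᵀ: S₀ = −E₁ − 2·E₂, S₁ = 4·E₂, S₂ = −3·E₁ + 2·E₂; reading off coefficients, c₁ = (-1, 0, -3) and c₂ = (-2, 4, 2).
Hence T = (1, 0) ⊗ (1, 1) ⊗ (-1, 0, -3) + (0, 1) ⊗ (1, 2) ⊗ (-2, 4, 2), so rank(T) ≤ 2.
These bounds meet, so rank(T) = 2.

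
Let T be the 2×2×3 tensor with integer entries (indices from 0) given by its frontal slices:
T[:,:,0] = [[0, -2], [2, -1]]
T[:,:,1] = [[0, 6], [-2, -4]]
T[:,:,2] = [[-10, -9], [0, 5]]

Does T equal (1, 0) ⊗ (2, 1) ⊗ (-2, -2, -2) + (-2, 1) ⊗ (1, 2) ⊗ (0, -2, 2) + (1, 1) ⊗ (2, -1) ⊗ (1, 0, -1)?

No

Reconstruct entry (0,0,0) from the claimed factors: Σₗ aₗ[0]bₗ[0]cₗ[0] = (1)·(2)·(-2) + (-2)·(1)·(0) + (1)·(2)·(1) = -2, but T[0,0,0] = 0. The claim is false.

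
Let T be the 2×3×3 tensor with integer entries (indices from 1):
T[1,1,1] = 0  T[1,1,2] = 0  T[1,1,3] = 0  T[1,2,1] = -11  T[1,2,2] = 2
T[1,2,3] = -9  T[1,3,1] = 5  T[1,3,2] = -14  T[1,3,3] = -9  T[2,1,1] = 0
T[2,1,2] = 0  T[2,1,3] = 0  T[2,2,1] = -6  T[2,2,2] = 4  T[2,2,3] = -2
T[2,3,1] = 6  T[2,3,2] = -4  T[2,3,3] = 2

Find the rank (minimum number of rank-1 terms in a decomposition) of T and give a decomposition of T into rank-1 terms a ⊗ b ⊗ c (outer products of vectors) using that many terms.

rank(T) = 2

Lower bound: the mode-3 unfolding of T (rows indexed by k, columns by (i,j) = (1,1), (1,2), (1,3), (2,1), (2,2), (2,3)) is [[0, -11, 5, 0, -6, 6], [0, 2, -14, 0, 4, -4], [0, -9, -9, 0, -2, 2]].
There the 2×2 minor on rows k ∈ {1, 2}, columns (i,j) ∈ {(1,2), (1,3)} is det [[-11, 5], [2, -14]] = 144 ≠ 0, so this unfolding has rank ≥ 2; CP rank is at least every unfolding rank, so rank(T) ≥ 2. (Unfolding ranks only ever bound the CP rank from below — rank(T) can be strictly larger than all of them — so the matching upper bound has to come from an explicit 2-term decomposition.)
Upper bound — finding two terms. Write S_k = T[:,:,k] for the frontal slices: S₁ = [[0, -11, 5], [0, -6, 6]], S₂ = [[0, 2, -14], [0, 4, -4]], S₃ = [[0, -9, -9], [0, -2, 2]].
If T = a₁ ⊗ b₁ ⊗ c₁ + a₂ ⊗ b₂ ⊗ c₂ then each S_k = c₁[k]·a₁b₁ᵀ + c₂[k]·a₂b₂ᵀ. S₁ and S₂ are linearly independent, so a₁b₁ᵀ and a₂b₂ᵀ must span the same plane of matrices: they are the rank-1 matrices of the form x·S₁ + y·S₂.
The 2×2 minor of x·S₁ + y·S₂ on rows {1,2}, columns {2,3} is −36·x² − 48·xy + 48·y² = (-12)·(3·x − 2·y)(x + 2·y), vanishing at (x:y) = (2:3) and (2:-1).
M₁ = 2·S₁ + 3·S₂ = [[0, -16, -32], [0, 0, 0]] = (-16)·[1, 0][0, 1, 2]ᵀ and M₂ = 2·S₁ − S₂ = [[0, -24, 24], [0, -16, 16]] = (-8)·[3, 2][0, 1, -1]ᵀ, so take a₁ = [1, 0], b₁ = [0, 1, 2], a₂ = [3, 2], b₂ = [0, 1, -1].
Each slice is an integer combination of E₁ = a₁b₁ᵀ and E₂ = a₂b₂ᵀ: S₁ = −2·E₁ − 3·E₂, S₂ = −4·E₁ + 2·E₂, S₃ = −6·E₁ − E₂; reading off coefficients, c₁ = [-2, -4, -6] and c₂ = [-3, 2, -1].
Hence T = [1, 0] ⊗ [0, 1, 2] ⊗ [-2, -4, -6] + [3, 2] ⊗ [0, 1, -1] ⊗ [-3, 2, -1], so rank(T) ≤ 2.
These bounds meet, so rank(T) = 2.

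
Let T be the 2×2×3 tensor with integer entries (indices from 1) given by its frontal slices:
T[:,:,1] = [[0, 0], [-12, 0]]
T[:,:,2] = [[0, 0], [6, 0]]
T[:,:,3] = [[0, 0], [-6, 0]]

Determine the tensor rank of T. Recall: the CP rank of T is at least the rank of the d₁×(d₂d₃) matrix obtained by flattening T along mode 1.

1

Lower bound: T ≠ 0 (e.g. T[2,1,1] = -12), so rank(T) ≥ 1.
Upper bound: the mode-1 fibre T[:,1,1] = [0, -12] gives a = [0, 1] (primitive direction); the mode-2 fibre T[2,:,1] = [-12, 0] gives b = [1, 0]; then c[k] = T[2,1,k] / (a[2]·b[1]) = [-12, 6, -6] / 1 = [-12, 6, -6].
Expanding [0, 1] ⊗ [1, 0] ⊗ [-12, 6, -6] reproduces all 12 entries of T, so T = [0, 1] ⊗ [1, 0] ⊗ [-12, 6, -6] and rank(T) ≤ 1.
These bounds meet, so rank(T) = 1.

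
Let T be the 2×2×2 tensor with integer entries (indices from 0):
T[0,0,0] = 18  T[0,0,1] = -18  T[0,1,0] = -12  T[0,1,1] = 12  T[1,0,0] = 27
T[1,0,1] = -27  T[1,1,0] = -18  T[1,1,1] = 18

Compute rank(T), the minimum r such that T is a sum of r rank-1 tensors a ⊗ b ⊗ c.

Lower bound: T ≠ 0 (e.g. T[0,0,0] = 18), so rank(T) ≥ 1.
Upper bound: if T = a ⊗ b ⊗ c then every fibre of T is a multiple of the corresponding factor, so read the factors off the fibres through the nonzero entry T[0,0,0] = 18.
The mode-1 fibre T[:,0,0] = [18, 27] gives a = [2, 3] (primitive direction); the mode-2 fibre T[0,:,0] = [18, -12] gives b = [3, -2]; then c[k] = T[0,0,k] / (a[0]·b[0]) = [18, -18] / 6 = [3, -3].
Expanding [2, 3] ⊗ [3, -2] ⊗ [3, -3] reproduces all 8 entries of T, so T = [2, 3] ⊗ [3, -2] ⊗ [3, -3] and rank(T) ≤ 1.
These bounds meet, so rank(T) = 1.
Check entry T[1,1,1] = 18: (3)·(-2)·(-3) = 18.

1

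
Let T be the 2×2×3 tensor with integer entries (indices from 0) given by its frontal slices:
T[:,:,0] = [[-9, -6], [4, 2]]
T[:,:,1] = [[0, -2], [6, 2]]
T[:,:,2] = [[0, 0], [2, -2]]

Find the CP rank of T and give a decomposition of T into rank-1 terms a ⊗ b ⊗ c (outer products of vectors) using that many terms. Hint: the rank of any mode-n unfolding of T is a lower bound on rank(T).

rank(T) = 3

Lower bound: the mode-3 unfolding of T (rows indexed by k, columns by (i,j) = (0,0), (0,1), (1,0), (1,1)) is [[-9, -6, 4, 2], [0, -2, 6, 2], [0, 0, 2, -2]].
There the 3×3 minor on rows k ∈ {0, 1, 2}, columns (i,j) ∈ {(0,0), (0,1), (1,0)} is det [[-9, -6, 4], [0, -2, 6], [0, 0, 2]] = 36 ≠ 0, so this unfolding has rank ≥ 3; CP rank is at least every unfolding rank, so rank(T) ≥ 3. (Unfolding ranks only ever bound the CP rank from below — rank(T) can be strictly larger than all of them — so the matching upper bound has to come from an explicit 3-term decomposition.)
Upper bound: T is a sum of 3 rank-1 terms, T = [1, -1] ⊗ [1, 1] ⊗ [-2, -2, 2] + [1, 0] ⊗ [2, 1] ⊗ [-4, 0, -2] + [1, 2] ⊗ [1, 0] ⊗ [1, 2, 2] (one valid choice — decompositions are not unique — normalised so each a, b is primitive with positive first nonzero entry; check it by expanding all entries), so rank(T) ≤ 3.
These bounds meet, so rank(T) = 3.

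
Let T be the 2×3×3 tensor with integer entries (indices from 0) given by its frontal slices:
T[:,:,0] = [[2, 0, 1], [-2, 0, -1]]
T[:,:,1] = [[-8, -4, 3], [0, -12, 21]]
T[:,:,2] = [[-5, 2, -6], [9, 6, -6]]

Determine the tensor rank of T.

Lower bound: the mode-1 unfolding of T (rows indexed by i, columns by (j,k) = (0,0), (0,1), (0,2), (1,0), (1,1), (1,2), (2,0), (2,1), (2,2)) is [[2, -8, -5, 0, -4, 2, 1, 3, -6], [-2, 0, 9, 0, -12, 6, -1, 21, -6]].
There the 2×2 minor on rows i ∈ {0, 1}, columns (j,k) ∈ {(0,0), (0,1)} is det [[2, -8], [-2, 0]] = -16 ≠ 0, so this unfolding has rank ≥ 2; CP rank is at least every unfolding rank, so rank(T) ≥ 2. (Unfolding ranks only ever bound the CP rank from below — rank(T) can be strictly larger than all of them — so the matching upper bound has to come from an explicit 2-term decomposition.)
Upper bound — finding two terms. Write S_k = T[:,:,k] for the frontal slices: S₀ = [[2, 0, 1], [-2, 0, -1]], S₁ = [[-8, -4, 3], [0, -12, 21]], S₂ = [[-5, 2, -6], [9, 6, -6]].
If T = a₁ ∘ b₁ ∘ c₁ + a₂ ∘ b₂ ∘ c₂ then each S_k = c₁[k]·a₁b₁ᵀ + c₂[k]·a₂b₂ᵀ. S₀ and S₁ are linearly independent, so a₁b₁ᵀ and a₂b₂ᵀ must span the same plane of matrices: they are the rank-1 matrices of the form x·S₀ + y·S₁.
The 2×2 minor of x·S₀ + y·S₁ on rows {0,1}, columns {0,1} is −32·xy + 96·y² = (-32)·(x − 3·y)(y), vanishing at (x:y) = (3:1) and (1:0).
M₁ = 3·S₀ + S₁ = [[-2, -4, 6], [-6, -12, 18]] = (-2)·[1, 3][1, 2, -3]ᵀ and M₂ = S₀ = [[2, 0, 1], [-2, 0, -1]] = [1, -1][2, 0, 1]ᵀ, so take a₁ = [1, 3], b₁ = [1, 2, -3], a₂ = [1, -1], b₂ = [2, 0, 1].
Each slice is an integer combination of E₁ = a₁b₁ᵀ and E₂ = a₂b₂ᵀ: S₀ = E₂, S₁ = −2·E₁ − 3·E₂, S₂ = E₁ − 3·E₂; reading off coefficients, c₁ = [0, -2, 1] and c₂ = [1, -3, -3].
Hence T = [1, 3] ∘ [1, 2, -3] ∘ [0, -2, 1] + [1, -1] ∘ [2, 0, 1] ∘ [1, -3, -3], so rank(T) ≤ 2.
These bounds meet, so rank(T) = 2.

2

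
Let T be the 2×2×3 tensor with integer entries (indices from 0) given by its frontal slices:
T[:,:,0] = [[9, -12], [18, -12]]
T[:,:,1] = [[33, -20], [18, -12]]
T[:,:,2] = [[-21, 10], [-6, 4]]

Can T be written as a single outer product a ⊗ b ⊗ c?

The mode-1 unfolding of T (rows indexed by i, columns by (j,k) = (0,0), (0,1), (0,2), (1,0), (1,1), (1,2)) is [[9, 33, -21, -12, -20, 10], [18, 18, -6, -12, -12, 4]].
There the 2×2 minor on rows i ∈ {0, 1}, columns (j,k) ∈ {(0,0), (0,1)} is det [[9, 33], [18, 18]] = -432 ≠ 0, so this unfolding has rank ≥ 2; CP rank is at least every unfolding rank, so rank(T) ≥ 2.
In particular rank(T) ≥ 2 > 1, so T is not rank-1.

No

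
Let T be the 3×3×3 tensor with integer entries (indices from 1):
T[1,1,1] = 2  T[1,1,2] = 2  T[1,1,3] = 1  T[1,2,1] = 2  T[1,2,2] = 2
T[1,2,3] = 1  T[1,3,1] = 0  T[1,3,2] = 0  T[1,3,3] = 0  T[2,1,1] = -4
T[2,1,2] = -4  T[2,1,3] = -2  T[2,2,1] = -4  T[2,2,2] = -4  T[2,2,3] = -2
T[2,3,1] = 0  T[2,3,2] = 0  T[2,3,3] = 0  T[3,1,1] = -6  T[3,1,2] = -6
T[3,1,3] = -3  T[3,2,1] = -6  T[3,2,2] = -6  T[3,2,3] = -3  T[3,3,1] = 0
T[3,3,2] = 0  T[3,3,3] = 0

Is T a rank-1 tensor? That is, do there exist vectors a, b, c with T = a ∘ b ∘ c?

If T = a ∘ b ∘ c then every fibre of T is a multiple of the corresponding factor, so read the factors off the fibres through the nonzero entry T[1,1,1] = 2.
The mode-1 fibre T[:,1,1] = [2, -4, -6] gives a = [1, -2, -3] (primitive direction); the mode-2 fibre T[1,:,1] = [2, 2, 0] gives b = [1, 1, 0]; then c[k] = T[1,1,k] / (a[1]·b[1]) = [2, 2, 1] / 1 = [2, 2, 1].
Expanding [1, -2, -3] ∘ [1, 1, 0] ∘ [2, 2, 1] reproduces all 27 entries of T, so T = [1, -2, -3] ∘ [1, 1, 0] ∘ [2, 2, 1] and rank(T) ≤ 1.
Equivalently every frontal slice T[:,:,k] is c[k] times the rank-1 matrix [1, -2, -3] ∘ [1, 1, 0]. So T has rank 1 (it is nonzero).

Yes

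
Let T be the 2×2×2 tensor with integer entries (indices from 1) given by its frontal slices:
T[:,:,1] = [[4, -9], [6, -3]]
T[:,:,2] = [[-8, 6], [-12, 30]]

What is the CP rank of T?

Lower bound: the mode-2 unfolding of T (rows indexed by j, columns by (i,k) = (1,1), (1,2), (2,1), (2,2)) is [[4, -8, 6, -12], [-9, 6, -3, 30]].
There the 2×2 minor on rows j ∈ {1, 2}, columns (i,k) ∈ {(1,1), (1,2)} is det [[4, -8], [-9, 6]] = -48 ≠ 0, so this unfolding has rank ≥ 2; CP rank is at least every unfolding rank, so rank(T) ≥ 2. (Unfolding ranks only ever bound the CP rank from below — rank(T) can be strictly larger than all of them — so the matching upper bound has to come from an explicit 2-term decomposition.)
Upper bound — finding two terms. Write S_k = T[:,:,k] for the frontal slices: S₁ = [[4, -9], [6, -3]], S₂ = [[-8, 6], [-12, 30]].
If T = a₁ (x) b₁ (x) c₁ + a₂ (x) b₂ (x) c₂ then each S_k = c₁[k]·a₁b₁ᵀ + c₂[k]·a₂b₂ᵀ. S₁ and S₂ are linearly independent, so a₁b₁ᵀ and a₂b₂ᵀ must span the same plane of matrices: they are the rank-1 matrices of the form x·S₁ + y·S₂.
det(x·S₁ + y·S₂) is 42·x² − 168·y² = 42·(x − 2·y)(x + 2·y), vanishing at (x:y) = (2:1) and (2:-1).
M₁ = 2·S₁ + S₂ = [[0, -12], [0, 24]] = (-12)·[1, -2][0, 1]ᵀ and M₂ = 2·S₁ − S₂ = [[16, -24], [24, -36]] = 4·[2, 3][2, -3]ᵀ, so take a₁ = [1, -2], b₁ = [0, 1], a₂ = [2, 3], b₂ = [2, -3].
Each slice is an integer combination of E₁ = a₁b₁ᵀ and E₂ = a₂b₂ᵀ: S₁ = −3·E₁ + E₂, S₂ = −6·E₁ − 2·E₂; reading off coefficients, c₁ = [-3, -6] and c₂ = [1, -2].
Hence T = [1, -2] (x) [0, 1] (x) [-3, -6] + [2, 3] (x) [2, -3] (x) [1, -2], so rank(T) ≤ 2.
These bounds meet, so rank(T) = 2.

2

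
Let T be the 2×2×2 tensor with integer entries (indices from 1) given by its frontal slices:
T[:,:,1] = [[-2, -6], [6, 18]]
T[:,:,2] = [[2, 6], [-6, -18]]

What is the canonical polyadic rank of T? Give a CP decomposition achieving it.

Lower bound: T ≠ 0 (e.g. T[1,1,1] = -2), so rank(T) ≥ 1.
Upper bound: if T = a ⊗ b ⊗ c then every fibre of T is a multiple of the corresponding factor, so read the factors off the fibres through the nonzero entry T[1,1,1] = -2.
The mode-1 fibre T[:,1,1] = [-2, 6] gives a = [1, -3] (primitive direction); the mode-2 fibre T[1,:,1] = [-2, -6] gives b = [1, 3]; then c[k] = T[1,1,k] / (a[1]·b[1]) = [-2, 2] / 1 = [-2, 2].
Expanding [1, -3] ⊗ [1, 3] ⊗ [-2, 2] reproduces all 8 entries of T, so T = [1, -3] ⊗ [1, 3] ⊗ [-2, 2] and rank(T) ≤ 1.
These bounds meet, so rank(T) = 1.
Check entry T[1,1,1] = -2: (1)·(1)·(-2) = -2.

rank(T) = 1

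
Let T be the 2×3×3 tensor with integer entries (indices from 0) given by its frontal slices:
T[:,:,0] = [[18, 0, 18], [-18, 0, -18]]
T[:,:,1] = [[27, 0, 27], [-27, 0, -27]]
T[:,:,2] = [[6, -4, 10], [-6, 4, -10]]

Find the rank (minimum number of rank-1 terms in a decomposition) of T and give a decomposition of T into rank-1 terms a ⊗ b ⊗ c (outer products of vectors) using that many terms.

Lower bound: in the mode-3 unfolding of T (rows indexed by k, columns by (i,j)) the 2×2 minor on rows k ∈ {0, 2}, columns (i,j) ∈ {(0,0), (0,1)} is det [[18, 0], [6, -4]] = -72 ≠ 0, so that unfolding has rank ≥ 2 and hence rank(T) ≥ 2 (CP rank is at least every unfolding rank, though it can be larger).
Upper bound: T[i,:,:] = a[i]·M for every slice, with a = [1, -1] and M = [[18, 27, 6], [0, 0, -4], [18, 27, 10]] (rows j, columns k).
The rows of M satisfy (row 0) = (row 1) + (row 2), so splitting by rows, M = [1, 1, 0][0, 0, -4]ᵀ + [1, 0, 1][18, 27, 10]ᵀ.
Hence T = [1, -1] ⊗ [1, 1, 0] ⊗ [0, 0, -4] + [1, -1] ⊗ [1, 0, 1] ⊗ [18, 27, 10], so rank(T) ≤ 2.
These bounds meet, so rank(T) = 2.

rank(T) = 2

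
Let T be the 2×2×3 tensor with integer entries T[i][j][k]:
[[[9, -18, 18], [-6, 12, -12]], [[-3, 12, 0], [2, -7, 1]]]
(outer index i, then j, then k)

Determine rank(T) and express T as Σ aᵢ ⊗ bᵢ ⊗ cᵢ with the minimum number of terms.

rank(T) = 2

Lower bound: the mode-2 unfolding of T (rows indexed by j, columns by (i,k) = (0,0), (0,1), (0,2), (1,0), (1,1), (1,2)) is [[9, -18, 18, -3, 12, 0], [-6, 12, -12, 2, -7, 1]].
There the 2×2 minor on rows j ∈ {0, 1}, columns (i,k) ∈ {(0,0), (1,1)} is det [[9, 12], [-6, -7]] = 9 ≠ 0, so this unfolding has rank ≥ 2; CP rank is at least every unfolding rank, so rank(T) ≥ 2. (Flattening ranks never certify an upper bound on CP rank; for that we must actually write T with 2 rank-1 terms.)
Upper bound — finding two terms. Write S_k = T[:,:,k] for the frontal slices: S₀ = [[9, -6], [-3, 2]], S₁ = [[-18, 12], [12, -7]], S₂ = [[18, -12], [0, 1]].
If T = a₁ ⊗ b₁ ⊗ c₁ + a₂ ⊗ b₂ ⊗ c₂ then each S_k = c₁[k]·a₁b₁ᵀ + c₂[k]·a₂b₂ᵀ. S₀ and S₁ are linearly independent, so a₁b₁ᵀ and a₂b₂ᵀ must span the same plane of matrices: they are the rank-1 matrices of the form x·S₀ + y·S₁.
det(x·S₀ + y·S₁) is 9·xy − 18·y² = 9·(x − 2·y)(y), vanishing at (x:y) = (2:1) and (1:0).
M₁ = 2·S₀ + S₁ = [[0, 0], [6, -3]] = 3·[0, 1][2, -1]ᵀ and M₂ = S₀ = [[9, -6], [-3, 2]] = [3, -1][3, -2]ᵀ, so take a₁ = [0, 1], b₁ = [2, -1], a₂ = [3, -1], b₂ = [3, -2].
Each slice is an integer combination of E₁ = a₁b₁ᵀ and E₂ = a₂b₂ᵀ: S₀ = E₂, S₁ = 3·E₁ − 2·E₂, S₂ = 3·E₁ + 2·E₂; reading off coefficients, c₁ = [0, 3, 3] and c₂ = [1, -2, 2].
Hence T = [0, 1] ⊗ [2, -1] ⊗ [0, 3, 3] + [3, -1] ⊗ [3, -2] ⊗ [1, -2, 2], so rank(T) ≤ 2.
These bounds meet, so rank(T) = 2.
Check entry T[0,1,1] = 12: (0)·(-1)·(3) + (3)·(-2)·(-2) = 12.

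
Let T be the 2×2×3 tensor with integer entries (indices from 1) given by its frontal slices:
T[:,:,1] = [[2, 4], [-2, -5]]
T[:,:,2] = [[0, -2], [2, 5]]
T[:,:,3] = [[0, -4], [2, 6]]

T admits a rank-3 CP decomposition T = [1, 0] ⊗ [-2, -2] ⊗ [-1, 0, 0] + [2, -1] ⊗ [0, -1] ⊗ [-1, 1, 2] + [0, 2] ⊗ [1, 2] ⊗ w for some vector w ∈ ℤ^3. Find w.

Subtract the known terms from T to get the rank-1 residual R = [0, 2] ⊗ [1, 2] ⊗ w, so R[i,j,k] = a[i]·b[j]·w[k]. Pick indices with nonzero a[2]·b[1] = (2)·(1) = 2. Only the fibre through (2,1,·) is needed: R[2,1,:] = T[2,1,:] − Σₗ aₗ[2]bₗ[1]cₗ = [-2, 2, 2] − (0)·(-2)·[-1, 0, 0] − (-1)·(0)·[-1, 1, 2] = [-2, 2, 2]. Then w[k] = R[2,1,k] / 2 for each k, giving w = [-2, 2, 2] / 2 = [-1, 1, 1].

w = [-1, 1, 1]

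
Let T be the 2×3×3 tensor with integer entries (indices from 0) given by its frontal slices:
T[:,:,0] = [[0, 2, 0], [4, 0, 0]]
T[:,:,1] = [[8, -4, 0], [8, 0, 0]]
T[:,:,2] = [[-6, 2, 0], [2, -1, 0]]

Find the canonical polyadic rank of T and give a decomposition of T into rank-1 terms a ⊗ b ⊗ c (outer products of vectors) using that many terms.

Lower bound: the mode-3 unfolding of T (rows indexed by k, columns by (i,j) = (0,0), (0,1), (0,2), (1,0), (1,1), (1,2)) is [[0, 2, 0, 4, 0, 0], [8, -4, 0, 8, 0, 0], [-6, 2, 0, 2, -1, 0]].
There the 3×3 minor on rows k ∈ {0, 1, 2}, columns (i,j) ∈ {(0,0), (0,1), (1,0)} is det [[0, 2, 4], [8, -4, 8], [-6, 2, 2]] = -160 ≠ 0, so this unfolding has rank ≥ 3; CP rank is at least every unfolding rank, so rank(T) ≥ 3. (This is only a lower bound: in general the CP rank may exceed every unfolding rank, so we still need to exhibit 3 rank-1 terms summing to T.)
Upper bound: T is a sum of 3 rank-1 terms, T = [1, 0] ⊗ [1, -1, 0] ⊗ [-2, 4, -4] + [1, 2] ⊗ [1, 0, 0] ⊗ [2, 4, 2] + [2, 1] ⊗ [2, 1, 0] ⊗ [0, 0, -1] (written with every a and b primitive with positive leading entry and the scale carried by c; CP decompositions are not unique, and this one is verified by expanding entrywise), so rank(T) ≤ 3.
These bounds meet, so rank(T) = 3.
Check entry T[0,2,0] = 0: (1)·(0)·(-2) + (1)·(0)·(2) + (2)·(0)·(0) = 0.

rank(T) = 3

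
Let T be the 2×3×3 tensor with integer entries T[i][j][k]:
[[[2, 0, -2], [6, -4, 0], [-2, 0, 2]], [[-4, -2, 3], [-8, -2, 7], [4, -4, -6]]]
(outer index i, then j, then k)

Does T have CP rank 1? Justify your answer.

The mode-3 unfolding of T (rows indexed by k, columns by (i,j) = (0,0), (0,1), (0,2), (1,0), (1,1), (1,2)) is [[2, 6, -2, -4, -8, 4], [0, -4, 0, -2, -2, -4], [-2, 0, 2, 3, 7, -6]].
There the 3×3 minor on rows k ∈ {0, 1, 2}, columns (i,j) ∈ {(0,0), (0,1), (1,0)} is det [[2, 6, -4], [0, -4, -2], [-2, 0, 3]] = 32 ≠ 0, so this unfolding has rank ≥ 3; CP rank is at least every unfolding rank, so rank(T) ≥ 3.
In particular rank(T) ≥ 3 > 1, so T is not rank-1.

No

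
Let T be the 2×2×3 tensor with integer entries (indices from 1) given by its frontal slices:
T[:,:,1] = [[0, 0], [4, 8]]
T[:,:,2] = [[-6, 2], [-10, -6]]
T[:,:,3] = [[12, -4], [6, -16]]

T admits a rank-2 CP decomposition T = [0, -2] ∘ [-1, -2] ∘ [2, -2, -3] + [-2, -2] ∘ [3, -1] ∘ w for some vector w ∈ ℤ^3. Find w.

Subtract the known terms from T to get the rank-1 residual R = [-2, -2] ∘ [3, -1] ∘ w, so R[i,j,k] = a[i]·b[j]·w[k]. Pick indices with nonzero a[1]·b[1] = (-2)·(3) = -6. Only the fibre through (1,1,·) is needed: R[1,1,:] = T[1,1,:] − Σₗ aₗ[1]bₗ[1]cₗ = [0, -6, 12] − (0)·(-1)·[2, -2, -3] = [0, -6, 12]. Then w[k] = R[1,1,k] / -6 for each k, giving w = [0, -6, 12] / -6 = [0, 1, -2].

w = [0, 1, -2]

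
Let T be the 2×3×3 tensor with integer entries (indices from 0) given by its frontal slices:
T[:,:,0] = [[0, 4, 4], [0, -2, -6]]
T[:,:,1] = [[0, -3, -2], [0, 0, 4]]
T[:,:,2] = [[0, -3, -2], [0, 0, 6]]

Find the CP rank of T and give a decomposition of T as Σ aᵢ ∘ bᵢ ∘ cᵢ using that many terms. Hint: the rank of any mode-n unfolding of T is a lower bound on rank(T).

Lower bound: the mode-3 unfolding of T (rows indexed by k, columns by (i,j) = (0,0), (0,1), (0,2), (1,0), (1,1), (1,2)) is [[0, 4, 4, 0, -2, -6], [0, -3, -2, 0, 0, 4], [0, -3, -2, 0, 0, 6]].
There the 3×3 minor on rows k ∈ {0, 1, 2}, columns (i,j) ∈ {(0,1), (0,2), (1,2)} is det [[4, 4, -6], [-3, -2, 4], [-3, -2, 6]] = 8 ≠ 0, so this unfolding has rank ≥ 3; CP rank is at least every unfolding rank, so rank(T) ≥ 3. (This is only a lower bound: in general the CP rank may exceed every unfolding rank, so we still need to exhibit 3 rank-1 terms summing to T.)
Upper bound: T is a sum of 3 rank-1 terms, T = [0, 1] ∘ [0, 0, 1] ∘ [2, 0, 2] + [1, -2] ∘ [0, 1, 2] ∘ [2, -1, -1] + [1, 1] ∘ [0, 1, 0] ∘ [2, -2, -2] (one valid choice — decompositions are not unique — normalised so each a, b is primitive with positive first nonzero entry; check it by expanding all entries), so rank(T) ≤ 3.
These bounds meet, so rank(T) = 3.

rank(T) = 3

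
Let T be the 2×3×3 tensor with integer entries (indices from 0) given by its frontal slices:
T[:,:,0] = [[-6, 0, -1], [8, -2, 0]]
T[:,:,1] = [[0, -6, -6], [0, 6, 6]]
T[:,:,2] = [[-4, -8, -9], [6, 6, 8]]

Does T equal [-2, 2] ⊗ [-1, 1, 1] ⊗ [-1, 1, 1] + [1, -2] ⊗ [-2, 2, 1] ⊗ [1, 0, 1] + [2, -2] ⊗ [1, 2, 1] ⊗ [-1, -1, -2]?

No

Reconstruct entry (0,2,0) from the claimed factors: Σₗ aₗ[0]bₗ[2]cₗ[0] = (-2)·(1)·(-1) + (1)·(1)·(1) + (2)·(1)·(-1) = 1, but T[0,2,0] = -1. The claim is false.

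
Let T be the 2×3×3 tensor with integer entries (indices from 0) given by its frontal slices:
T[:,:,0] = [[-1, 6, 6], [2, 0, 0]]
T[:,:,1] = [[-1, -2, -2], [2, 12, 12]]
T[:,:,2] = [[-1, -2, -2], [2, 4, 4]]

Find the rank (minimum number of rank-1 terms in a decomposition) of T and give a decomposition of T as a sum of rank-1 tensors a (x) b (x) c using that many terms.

rank(T) = 3

Lower bound: in the mode-3 unfolding of T (rows indexed by k, columns by (i,j)) the 3×3 minor on rows k ∈ {0, 1, 2}, columns (i,j) ∈ {(0,0), (0,1), (1,1)} is det [[-1, 6, 0], [-1, -2, 12], [-1, -2, 4]] = -64 ≠ 0, so that unfolding has rank ≥ 3 and hence rank(T) ≥ 3 (CP rank is at least every unfolding rank, though it can be larger).
Upper bound: T is a sum of 3 rank-1 terms, T = [0, 1] (x) [0, 1, 1] (x) [-4, 8, 0] + [1, -2] (x) [1, 2, 2] (x) [-1, -1, -1] + [1, 0] (x) [0, 1, 1] (x) [8, 0, 0] (written with every a and b primitive with positive leading entry and the scale carried by c; CP decompositions are not unique, and this one is verified by expanding entrywise), so rank(T) ≤ 3.
These bounds meet, so rank(T) = 3.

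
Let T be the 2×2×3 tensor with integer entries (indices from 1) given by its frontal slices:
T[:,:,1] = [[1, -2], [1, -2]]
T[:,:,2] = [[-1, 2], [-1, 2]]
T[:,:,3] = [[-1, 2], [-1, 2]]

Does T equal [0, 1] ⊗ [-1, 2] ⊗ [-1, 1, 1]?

Reconstruct entry (1,1,1) from the claimed factors: Σₗ aₗ[1]bₗ[1]cₗ[1] = (0)·(-1)·(-1) = 0, but T[1,1,1] = 1. The claim is false.

No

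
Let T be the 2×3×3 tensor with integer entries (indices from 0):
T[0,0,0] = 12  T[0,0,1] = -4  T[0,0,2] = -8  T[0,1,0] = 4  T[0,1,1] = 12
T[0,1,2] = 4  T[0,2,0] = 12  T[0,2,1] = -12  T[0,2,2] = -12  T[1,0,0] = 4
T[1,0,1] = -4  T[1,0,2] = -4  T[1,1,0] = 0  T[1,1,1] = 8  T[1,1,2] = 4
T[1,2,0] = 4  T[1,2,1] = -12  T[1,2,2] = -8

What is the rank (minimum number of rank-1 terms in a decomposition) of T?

Lower bound: the mode-2 unfolding of T (rows indexed by j, columns by (i,k) = (0,0), (0,1), (0,2), (1,0), (1,1), (1,2)) is [[12, -4, -8, 4, -4, -4], [4, 12, 4, 0, 8, 4], [12, -12, -12, 4, -12, -8]].
There the 3×3 minor on rows j ∈ {0, 1, 2}, columns (i,k) ∈ {(0,0), (0,1), (1,0)} is det [[12, -4, 4], [4, 12, 0], [12, -12, 4]] = -128 ≠ 0, so this unfolding has rank ≥ 3; CP rank is at least every unfolding rank, so rank(T) ≥ 3. (Unfolding ranks only ever bound the CP rank from below — rank(T) can be strictly larger than all of them — so the matching upper bound has to come from an explicit 3-term decomposition.)
Upper bound: T is a sum of 3 rank-1 terms, T = [1, 0] ∘ [1, 1, 1] ∘ [4, 4, 0] + [1, 1] ∘ [0, 1, -1] ∘ [0, 8, 4] + [2, 1] ∘ [1, 0, 1] ∘ [4, -4, -4] (written with every a and b primitive with positive leading entry and the scale carried by c; CP decompositions are not unique, and this one is verified by expanding entrywise), so rank(T) ≤ 3.
These bounds meet, so rank(T) = 3.

3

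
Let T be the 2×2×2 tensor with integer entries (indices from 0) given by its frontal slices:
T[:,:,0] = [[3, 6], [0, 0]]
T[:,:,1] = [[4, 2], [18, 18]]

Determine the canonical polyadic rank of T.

2

Lower bound: in the mode-2 unfolding of T (rows indexed by j, columns by (i,k)) the 2×2 minor on rows j ∈ {0, 1}, columns (i,k) ∈ {(0,0), (0,1)} is det [[3, 4], [6, 2]] = -18 ≠ 0, so that unfolding has rank ≥ 2 and hence rank(T) ≥ 2 (CP rank is at least every unfolding rank, though it can be larger).
Upper bound: with S_k = T[:,:,k], the two rank-1 terms a₁b₁ᵀ, a₂b₂ᵀ are the rank-1 members of the pencil x·S₀ + y·S₁.
det(x·S₀ + y·S₁) is −54·xy + 36·y² = (-18)·(3·x − 2·y)(y), vanishing at (x:y) = (2:3) and (1:0).
M₁ = 2·S₀ + 3·S₁ = [[18, 18], [54, 54]] = 18·(1, 3)(1, 1)ᵀ and M₂ = S₀ = [[3, 6], [0, 0]] = 3·(1, 0)(1, 2)ᵀ, so take a₁ = (1, 3), b₁ = (1, 1), a₂ = (1, 0), b₂ = (1, 2).
Each slice is an integer combination of E₁ = a₁b₁ᵀ and E₂ = a₂b₂ᵀ: S₀ = 3·E₂, S₁ = 6·E₁ − 2·E₂; reading off coefficients, c₁ = (0, 6) and c₂ = (3, -2).
Hence T = (1, 3) ⊗ (1, 1) ⊗ (0, 6) + (1, 0) ⊗ (1, 2) ⊗ (3, -2), so rank(T) ≤ 2.
These bounds meet, so rank(T) = 2.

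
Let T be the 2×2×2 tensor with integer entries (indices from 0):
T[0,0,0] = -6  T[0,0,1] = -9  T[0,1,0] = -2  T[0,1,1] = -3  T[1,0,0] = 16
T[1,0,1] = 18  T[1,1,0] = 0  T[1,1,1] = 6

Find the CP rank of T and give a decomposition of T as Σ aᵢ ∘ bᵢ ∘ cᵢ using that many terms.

Lower bound: the mode-2 unfolding of T (rows indexed by j, columns by (i,k) = (0,0), (0,1), (1,0), (1,1)) is [[-6, -9, 16, 18], [-2, -3, 0, 6]].
There the 2×2 minor on rows j ∈ {0, 1}, columns (i,k) ∈ {(0,0), (1,0)} is det [[-6, 16], [-2, 0]] = 32 ≠ 0, so this unfolding has rank ≥ 2; CP rank is at least every unfolding rank, so rank(T) ≥ 2. (Flattening ranks never certify an upper bound on CP rank; for that we must actually write T with 2 rank-1 terms.)
Upper bound — finding two terms. Write S_k = T[:,:,k] for the frontal slices: S₀ = [[-6, -2], [16, 0]], S₁ = [[-9, -3], [18, 6]].
If T = a₁ ∘ b₁ ∘ c₁ + a₂ ∘ b₂ ∘ c₂ then each S_k = c₁[k]·a₁b₁ᵀ + c₂[k]·a₂b₂ᵀ. S₀ and S₁ are linearly independent, so a₁b₁ᵀ and a₂b₂ᵀ must span the same plane of matrices: they are the rank-1 matrices of the form x·S₀ + y·S₁.
det(x·S₀ + y·S₁) is 32·x² + 48·xy = 16·(2·x + 3·y)(x), vanishing at (x:y) = (3:-2) and (0:1).
M₁ = 3·S₀ − 2·S₁ = [[0, 0], [12, -12]] = 12·[0, 1][1, -1]ᵀ and M₂ = S₁ = [[-9, -3], [18, 6]] = (-3)·[1, -2][3, 1]ᵀ, so take a₁ = [0, 1], b₁ = [1, -1], a₂ = [1, -2], b₂ = [3, 1].
Each slice is an integer combination of E₁ = a₁b₁ᵀ and E₂ = a₂b₂ᵀ: S₀ = 4·E₁ − 2·E₂, S₁ = −3·E₂; reading off coefficients, c₁ = [4, 0] and c₂ = [-2, -3].
Hence T = [0, 1] ∘ [1, -1] ∘ [4, 0] + [1, -2] ∘ [3, 1] ∘ [-2, -3], so rank(T) ≤ 2.
These bounds meet, so rank(T) = 2.
Check entry T[0,1,1] = -3: (0)·(-1)·(0) + (1)·(1)·(-3) = -3.

rank(T) = 2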